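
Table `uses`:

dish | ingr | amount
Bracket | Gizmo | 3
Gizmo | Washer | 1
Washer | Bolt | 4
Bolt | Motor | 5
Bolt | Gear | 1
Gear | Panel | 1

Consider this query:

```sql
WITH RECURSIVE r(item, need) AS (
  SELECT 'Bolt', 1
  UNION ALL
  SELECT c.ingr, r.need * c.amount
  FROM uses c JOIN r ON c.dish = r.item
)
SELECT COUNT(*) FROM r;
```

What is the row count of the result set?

Base: (Bolt, need=1).
Iteration 1: components of {Bolt} -> Gear = 1*1 = 1, Motor = 1*5 = 5.
Iteration 2: components of {Gear,Motor} -> Panel = 1*1 = 1.
Iteration 3: no further components; recursion stops.
Total rows emitted: 4.

4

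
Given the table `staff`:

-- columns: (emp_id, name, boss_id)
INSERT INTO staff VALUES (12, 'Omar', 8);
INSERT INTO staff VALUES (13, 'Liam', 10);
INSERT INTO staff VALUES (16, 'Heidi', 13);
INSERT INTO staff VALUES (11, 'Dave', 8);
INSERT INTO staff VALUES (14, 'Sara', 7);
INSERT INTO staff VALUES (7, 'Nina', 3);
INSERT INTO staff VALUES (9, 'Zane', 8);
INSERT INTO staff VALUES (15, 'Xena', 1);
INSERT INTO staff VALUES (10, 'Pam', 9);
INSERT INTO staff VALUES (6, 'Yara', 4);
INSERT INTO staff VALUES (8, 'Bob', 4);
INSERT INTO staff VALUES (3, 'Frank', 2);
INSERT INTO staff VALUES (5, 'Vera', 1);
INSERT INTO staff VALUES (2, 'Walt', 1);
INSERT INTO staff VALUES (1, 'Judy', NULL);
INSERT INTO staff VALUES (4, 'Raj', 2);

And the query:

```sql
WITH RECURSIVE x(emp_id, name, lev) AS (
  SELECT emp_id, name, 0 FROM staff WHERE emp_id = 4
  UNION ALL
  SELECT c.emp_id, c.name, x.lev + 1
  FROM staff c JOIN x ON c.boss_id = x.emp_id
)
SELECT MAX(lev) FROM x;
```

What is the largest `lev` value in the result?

5

Base: emp_id=4 (Raj) at lev 0.
Iteration 1: rows with boss_id in {4} -> Yara (id 6, lev 1), Bob (id 8, lev 1).
Iteration 2: rows with boss_id in {6,8} -> Zane (id 9, lev 2), Dave (id 11, lev 2), Omar (id 12, lev 2).
Iteration 3: rows with boss_id in {9,11,12} -> Pam (id 10, lev 3).
Iteration 4: rows with boss_id in {10} -> Liam (id 13, lev 4).
Iteration 5: rows with boss_id in {13} -> Heidi (id 16, lev 5).
Iteration 6: no rows with boss_id in {16}; recursion stops.
lev values: 0, 1, 1, 2, 2, 2, 3, 4, 5; the maximum is 5.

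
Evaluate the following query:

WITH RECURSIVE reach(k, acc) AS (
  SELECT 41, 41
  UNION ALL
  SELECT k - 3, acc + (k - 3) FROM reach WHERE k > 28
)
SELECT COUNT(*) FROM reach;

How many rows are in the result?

6

Base: k=41, acc=41.
Iteration 1: 41 > 28 holds -> k = 41 - 3 = 38, acc = 41 + 38 = 79.
Iteration 2: 38 > 28 holds -> k = 38 - 3 = 35, acc = 79 + 35 = 114.
Iteration 3: 35 > 28 holds -> k = 35 - 3 = 32, acc = 114 + 32 = 146.
Iteration 4: 32 > 28 holds -> k = 32 - 3 = 29, acc = 146 + 29 = 175.
Iteration 5: 29 > 28 holds -> k = 29 - 3 = 26, acc = 175 + 26 = 201.
Iteration 6: 26 > 28 fails; recursion stops.
Total rows emitted: 6.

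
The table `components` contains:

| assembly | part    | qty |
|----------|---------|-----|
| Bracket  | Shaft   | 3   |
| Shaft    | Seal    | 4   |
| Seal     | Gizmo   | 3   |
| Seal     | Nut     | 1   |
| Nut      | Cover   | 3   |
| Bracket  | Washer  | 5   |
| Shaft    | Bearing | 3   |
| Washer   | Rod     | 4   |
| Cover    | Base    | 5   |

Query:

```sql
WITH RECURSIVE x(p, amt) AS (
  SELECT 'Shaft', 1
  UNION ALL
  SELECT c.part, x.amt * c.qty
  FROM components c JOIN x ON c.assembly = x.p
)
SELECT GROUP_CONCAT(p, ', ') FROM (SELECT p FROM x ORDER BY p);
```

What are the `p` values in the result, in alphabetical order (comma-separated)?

Base: (Shaft, amt=1).
Iteration 1: components of {Shaft} -> Bearing = 1*3 = 3, Seal = 1*4 = 4.
Iteration 2: components of {Bearing,Seal} -> Gizmo = 4*3 = 12, Nut = 4*1 = 4.
Iteration 3: components of {Gizmo,Nut} -> Cover = 4*3 = 12.
Iteration 4: components of {Cover} -> Base = 12*5 = 60.
Iteration 5: no further components; recursion stops.

Base, Bearing, Cover, Gizmo, Nut, Seal, Shaft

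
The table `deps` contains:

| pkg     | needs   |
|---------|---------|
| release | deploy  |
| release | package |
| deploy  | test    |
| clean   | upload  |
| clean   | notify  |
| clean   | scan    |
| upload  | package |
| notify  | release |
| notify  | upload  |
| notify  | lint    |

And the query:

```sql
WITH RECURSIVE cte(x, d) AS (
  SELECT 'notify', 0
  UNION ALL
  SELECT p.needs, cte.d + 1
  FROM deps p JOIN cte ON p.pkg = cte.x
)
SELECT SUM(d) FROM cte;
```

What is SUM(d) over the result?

12

Base: (notify, d=0).
Iteration 1: edges from {notify} -> (lint, d=1), (release, d=1), (upload, d=1).
Iteration 2: edges from {lint,release,upload} -> (deploy, d=2), (package, d=2) x2. [UNION ALL keeps all 3 new rows, including repeats]
Iteration 3: edges from {deploy,package} -> (test, d=3).
Iteration 4: no outgoing edges from {test}; recursion stops.
SUM(d) = 0 + 1 + 1 + 1 + 2 + 2 + 2 + 3 = 12.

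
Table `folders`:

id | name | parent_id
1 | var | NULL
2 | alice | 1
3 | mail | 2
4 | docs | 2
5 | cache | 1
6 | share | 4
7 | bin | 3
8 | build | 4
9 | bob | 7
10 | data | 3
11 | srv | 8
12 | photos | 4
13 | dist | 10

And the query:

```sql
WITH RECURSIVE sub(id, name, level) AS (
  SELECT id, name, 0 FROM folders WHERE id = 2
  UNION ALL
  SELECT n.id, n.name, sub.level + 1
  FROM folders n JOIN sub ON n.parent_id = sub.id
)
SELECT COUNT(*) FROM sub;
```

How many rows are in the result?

11

Base: id=2 (alice) at level 0.
Iteration 1: rows with parent_id in {2} -> mail (id 3, level 1), docs (id 4, level 1).
Iteration 2: rows with parent_id in {3,4} -> share (id 6, level 2), bin (id 7, level 2), build (id 8, level 2), data (id 10, level 2), photos (id 12, level 2).
Iteration 3: rows with parent_id in {6,7,8,10,12} -> bob (id 9, level 3), srv (id 11, level 3), dist (id 13, level 3).
Iteration 4: no rows with parent_id in {9,11,13}; recursion stops.
Total rows emitted: 11.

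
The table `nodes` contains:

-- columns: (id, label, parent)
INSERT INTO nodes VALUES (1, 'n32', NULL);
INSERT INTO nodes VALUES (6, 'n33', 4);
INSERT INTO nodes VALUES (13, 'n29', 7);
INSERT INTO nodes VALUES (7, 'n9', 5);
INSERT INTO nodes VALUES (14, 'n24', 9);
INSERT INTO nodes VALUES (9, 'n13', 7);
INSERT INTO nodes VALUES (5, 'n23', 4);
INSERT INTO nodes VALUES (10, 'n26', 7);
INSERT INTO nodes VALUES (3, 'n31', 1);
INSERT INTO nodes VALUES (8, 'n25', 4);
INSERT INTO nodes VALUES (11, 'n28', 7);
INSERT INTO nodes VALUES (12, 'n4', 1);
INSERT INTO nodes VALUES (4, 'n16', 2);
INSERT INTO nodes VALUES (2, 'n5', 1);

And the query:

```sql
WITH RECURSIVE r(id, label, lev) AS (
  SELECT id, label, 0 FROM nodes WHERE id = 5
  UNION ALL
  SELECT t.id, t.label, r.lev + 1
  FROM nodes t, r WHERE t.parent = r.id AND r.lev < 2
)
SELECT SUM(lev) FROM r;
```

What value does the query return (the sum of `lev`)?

9

Base: id=5 (n23) at lev 0.
Iteration 1: rows with parent in {5} -> n9 (id 7, lev 1).
Iteration 2: rows with parent in {7} -> n13 (id 9, lev 2), n26 (id 10, lev 2), n28 (id 11, lev 2), n29 (id 13, lev 2).
Iteration 3: lev < 2 fails for all current rows; recursion stops.
SUM(lev) = 0 + 1 + 2 + 2 + 2 + 2 = 9.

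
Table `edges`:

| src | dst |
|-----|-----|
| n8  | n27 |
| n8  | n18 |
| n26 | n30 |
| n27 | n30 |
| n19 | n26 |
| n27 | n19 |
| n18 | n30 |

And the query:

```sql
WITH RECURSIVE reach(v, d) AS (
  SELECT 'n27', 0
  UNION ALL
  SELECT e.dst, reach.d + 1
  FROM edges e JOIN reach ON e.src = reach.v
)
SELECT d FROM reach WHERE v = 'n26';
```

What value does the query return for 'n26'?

2

Base: (n27, d=0).
Iteration 1: edges from {n27} -> (n19, d=1), (n30, d=1).
Iteration 2: edges from {n19,n30} -> (n26, d=2).
Iteration 3: edges from {n26} -> (n30, d=3).
Iteration 4: no outgoing edges from {n30}; recursion stops.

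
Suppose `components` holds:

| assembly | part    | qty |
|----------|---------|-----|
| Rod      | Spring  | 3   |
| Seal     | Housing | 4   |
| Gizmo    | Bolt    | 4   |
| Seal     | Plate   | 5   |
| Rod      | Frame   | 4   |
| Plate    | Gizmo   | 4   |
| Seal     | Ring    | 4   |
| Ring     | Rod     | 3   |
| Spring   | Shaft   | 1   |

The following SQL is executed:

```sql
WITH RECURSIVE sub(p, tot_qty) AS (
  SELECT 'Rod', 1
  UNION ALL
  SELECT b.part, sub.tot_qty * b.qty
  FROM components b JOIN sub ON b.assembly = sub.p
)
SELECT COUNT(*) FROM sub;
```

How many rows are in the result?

4

Base: (Rod, tot_qty=1).
Iteration 1: components of {Rod} -> Frame = 1*4 = 4, Spring = 1*3 = 3.
Iteration 2: components of {Frame,Spring} -> Shaft = 3*1 = 3.
Iteration 3: no further components; recursion stops.
Total rows emitted: 4.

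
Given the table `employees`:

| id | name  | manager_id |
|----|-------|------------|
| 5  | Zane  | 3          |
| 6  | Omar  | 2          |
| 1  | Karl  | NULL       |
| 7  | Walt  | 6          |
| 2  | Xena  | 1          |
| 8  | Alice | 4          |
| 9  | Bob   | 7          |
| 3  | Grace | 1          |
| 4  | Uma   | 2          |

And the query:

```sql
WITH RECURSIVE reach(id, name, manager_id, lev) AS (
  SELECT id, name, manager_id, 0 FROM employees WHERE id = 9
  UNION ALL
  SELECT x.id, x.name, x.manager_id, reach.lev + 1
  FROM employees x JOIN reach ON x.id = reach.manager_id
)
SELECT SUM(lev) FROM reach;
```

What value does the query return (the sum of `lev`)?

10

Base: id=9 (Bob), manager_id=7, lev 0.
Iteration 1: join on id=7 -> Walt (id 7, manager_id=6, lev 1).
Iteration 2: join on id=6 -> Omar (id 6, manager_id=2, lev 2).
Iteration 3: join on id=2 -> Xena (id 2, manager_id=1, lev 3).
Iteration 4: join on id=1 -> Karl (id 1, manager_id=NULL, lev 4).
Iteration 5: manager_id is NULL; no match; recursion stops.
SUM(lev) = 0 + 1 + 2 + 3 + 4 = 10.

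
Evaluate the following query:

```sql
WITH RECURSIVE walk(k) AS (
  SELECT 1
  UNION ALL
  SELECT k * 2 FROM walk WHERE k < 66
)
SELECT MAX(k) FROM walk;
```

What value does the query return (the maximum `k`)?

Base: k=1.
Iteration 1: 1 < 66 holds -> k = 1 * 2 = 2.
Iteration 2: 2 < 66 holds -> k = 2 * 2 = 4.
Iteration 3: 4 < 66 holds -> k = 4 * 2 = 8.
Iteration 4: 8 < 66 holds -> k = 8 * 2 = 16.
Iteration 5: 16 < 66 holds -> k = 16 * 2 = 32.
Iteration 6: 32 < 66 holds -> k = 32 * 2 = 64.
Iteration 7: 64 < 66 holds -> k = 64 * 2 = 128.
Iteration 8: 128 < 66 fails; recursion stops.
k values: 1, 2, 4, 8, 16, 32, 64, 128; the maximum is 128.

128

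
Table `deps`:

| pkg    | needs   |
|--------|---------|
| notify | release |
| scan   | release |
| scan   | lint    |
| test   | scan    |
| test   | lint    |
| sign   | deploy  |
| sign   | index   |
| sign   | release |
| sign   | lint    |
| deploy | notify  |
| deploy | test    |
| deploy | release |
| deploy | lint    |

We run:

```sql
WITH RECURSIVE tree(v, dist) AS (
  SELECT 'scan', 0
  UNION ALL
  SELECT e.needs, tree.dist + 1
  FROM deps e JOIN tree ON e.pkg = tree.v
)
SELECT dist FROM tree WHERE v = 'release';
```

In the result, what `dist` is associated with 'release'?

Base: (scan, dist=0).
Iteration 1: edges from {scan} -> (lint, dist=1), (release, dist=1).
Iteration 2: no outgoing edges from {lint,release}; recursion stops.

1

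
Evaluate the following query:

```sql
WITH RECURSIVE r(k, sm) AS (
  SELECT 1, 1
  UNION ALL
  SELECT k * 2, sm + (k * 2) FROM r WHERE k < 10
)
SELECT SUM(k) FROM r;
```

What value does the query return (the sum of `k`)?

Base: k=1, sm=1.
Iteration 1: 1 < 10 holds -> k = 1 * 2 = 2, sm = 1 + 2 = 3.
Iteration 2: 2 < 10 holds -> k = 2 * 2 = 4, sm = 3 + 4 = 7.
Iteration 3: 4 < 10 holds -> k = 4 * 2 = 8, sm = 7 + 8 = 15.
Iteration 4: 8 < 10 holds -> k = 8 * 2 = 16, sm = 15 + 16 = 31.
Iteration 5: 16 < 10 fails; recursion stops.
SUM(k) = 1 + 2 + 4 + 8 + 16 = 31.

31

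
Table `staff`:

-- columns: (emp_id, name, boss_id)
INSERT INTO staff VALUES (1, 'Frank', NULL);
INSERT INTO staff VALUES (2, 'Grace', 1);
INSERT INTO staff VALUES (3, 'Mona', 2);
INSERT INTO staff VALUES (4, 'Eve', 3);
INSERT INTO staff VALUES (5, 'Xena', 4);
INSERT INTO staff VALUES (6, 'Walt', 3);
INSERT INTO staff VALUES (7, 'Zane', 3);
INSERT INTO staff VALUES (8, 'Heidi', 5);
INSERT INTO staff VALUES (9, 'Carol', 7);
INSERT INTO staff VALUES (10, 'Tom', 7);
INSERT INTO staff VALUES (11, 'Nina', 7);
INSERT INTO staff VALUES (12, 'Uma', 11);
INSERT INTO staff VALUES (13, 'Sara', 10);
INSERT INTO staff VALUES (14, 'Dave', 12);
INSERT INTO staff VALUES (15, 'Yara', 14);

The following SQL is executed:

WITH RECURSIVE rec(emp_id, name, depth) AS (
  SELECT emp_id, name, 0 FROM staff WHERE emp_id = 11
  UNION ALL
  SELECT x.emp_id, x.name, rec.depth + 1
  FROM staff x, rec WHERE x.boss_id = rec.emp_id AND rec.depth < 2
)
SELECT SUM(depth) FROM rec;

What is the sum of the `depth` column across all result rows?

3

Base: emp_id=11 (Nina) at depth 0.
Iteration 1: rows with boss_id in {11} -> Uma (id 12, depth 1).
Iteration 2: rows with boss_id in {12} -> Dave (id 14, depth 2).
Iteration 3: depth < 2 fails for all current rows; recursion stops.
SUM(depth) = 0 + 1 + 2 = 3.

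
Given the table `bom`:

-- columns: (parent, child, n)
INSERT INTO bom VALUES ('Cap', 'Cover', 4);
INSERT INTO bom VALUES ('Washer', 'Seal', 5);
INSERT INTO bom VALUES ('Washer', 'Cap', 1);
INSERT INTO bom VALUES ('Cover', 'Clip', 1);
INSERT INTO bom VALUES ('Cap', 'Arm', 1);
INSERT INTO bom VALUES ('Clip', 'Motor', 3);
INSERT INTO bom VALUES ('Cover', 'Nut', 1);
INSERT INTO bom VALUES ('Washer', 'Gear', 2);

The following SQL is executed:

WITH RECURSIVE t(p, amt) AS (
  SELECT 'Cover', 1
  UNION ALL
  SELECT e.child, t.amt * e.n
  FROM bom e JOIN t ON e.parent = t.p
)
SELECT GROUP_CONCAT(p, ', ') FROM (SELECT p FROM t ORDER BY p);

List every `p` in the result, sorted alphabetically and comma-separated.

Clip, Cover, Motor, Nut

Base: (Cover, amt=1).
Iteration 1: components of {Cover} -> Clip = 1*1 = 1, Nut = 1*1 = 1.
Iteration 2: components of {Clip,Nut} -> Motor = 1*3 = 3.
Iteration 3: no further components; recursion stops.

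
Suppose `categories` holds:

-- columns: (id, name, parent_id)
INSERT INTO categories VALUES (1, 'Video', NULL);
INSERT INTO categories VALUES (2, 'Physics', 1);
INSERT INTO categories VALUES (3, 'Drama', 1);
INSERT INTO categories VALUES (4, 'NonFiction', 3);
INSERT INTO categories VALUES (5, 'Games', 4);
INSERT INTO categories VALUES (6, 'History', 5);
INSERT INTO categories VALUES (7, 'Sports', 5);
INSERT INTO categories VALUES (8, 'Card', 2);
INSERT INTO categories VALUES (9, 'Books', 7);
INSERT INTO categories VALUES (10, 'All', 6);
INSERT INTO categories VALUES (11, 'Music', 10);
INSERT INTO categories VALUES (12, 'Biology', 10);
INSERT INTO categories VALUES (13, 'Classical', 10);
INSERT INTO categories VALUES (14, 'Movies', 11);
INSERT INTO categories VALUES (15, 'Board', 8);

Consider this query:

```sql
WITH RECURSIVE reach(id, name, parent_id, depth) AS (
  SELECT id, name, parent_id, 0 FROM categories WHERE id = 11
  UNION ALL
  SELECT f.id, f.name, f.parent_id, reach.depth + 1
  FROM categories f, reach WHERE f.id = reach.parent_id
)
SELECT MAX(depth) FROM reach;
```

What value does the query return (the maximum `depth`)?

6

Base: id=11 (Music), parent_id=10, depth 0.
Iteration 1: join on id=10 -> All (id 10, parent_id=6, depth 1).
Iteration 2: join on id=6 -> History (id 6, parent_id=5, depth 2).
Iteration 3: join on id=5 -> Games (id 5, parent_id=4, depth 3).
Iteration 4: join on id=4 -> NonFiction (id 4, parent_id=3, depth 4).
Iteration 5: join on id=3 -> Drama (id 3, parent_id=1, depth 5).
Iteration 6: join on id=1 -> Video (id 1, parent_id=NULL, depth 6).
Iteration 7: parent_id is NULL; no match; recursion stops.
depth values: 0, 1, 2, 3, 4, 5, 6; the maximum is 6.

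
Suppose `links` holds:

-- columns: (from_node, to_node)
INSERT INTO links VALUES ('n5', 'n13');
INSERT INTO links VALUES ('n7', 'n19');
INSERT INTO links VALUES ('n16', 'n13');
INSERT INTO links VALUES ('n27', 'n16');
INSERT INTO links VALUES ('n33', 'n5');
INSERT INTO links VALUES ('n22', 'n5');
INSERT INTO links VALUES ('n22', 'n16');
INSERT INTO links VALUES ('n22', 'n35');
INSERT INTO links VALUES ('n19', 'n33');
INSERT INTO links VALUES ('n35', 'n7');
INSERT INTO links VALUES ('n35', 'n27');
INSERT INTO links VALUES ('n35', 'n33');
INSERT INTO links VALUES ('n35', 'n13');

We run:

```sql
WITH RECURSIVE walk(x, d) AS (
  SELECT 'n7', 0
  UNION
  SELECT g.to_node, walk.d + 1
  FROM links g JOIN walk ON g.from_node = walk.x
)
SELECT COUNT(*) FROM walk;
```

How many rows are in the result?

5

Base: (n7, d=0).
Iteration 1: edges from {n7} -> (n19, d=1).
Iteration 2: edges from {n19} -> (n33, d=2).
Iteration 3: edges from {n33} -> (n5, d=3).
Iteration 4: edges from {n5} -> (n13, d=4).
Iteration 5: no outgoing edges from {n13}; recursion stops.
Total rows emitted: 5.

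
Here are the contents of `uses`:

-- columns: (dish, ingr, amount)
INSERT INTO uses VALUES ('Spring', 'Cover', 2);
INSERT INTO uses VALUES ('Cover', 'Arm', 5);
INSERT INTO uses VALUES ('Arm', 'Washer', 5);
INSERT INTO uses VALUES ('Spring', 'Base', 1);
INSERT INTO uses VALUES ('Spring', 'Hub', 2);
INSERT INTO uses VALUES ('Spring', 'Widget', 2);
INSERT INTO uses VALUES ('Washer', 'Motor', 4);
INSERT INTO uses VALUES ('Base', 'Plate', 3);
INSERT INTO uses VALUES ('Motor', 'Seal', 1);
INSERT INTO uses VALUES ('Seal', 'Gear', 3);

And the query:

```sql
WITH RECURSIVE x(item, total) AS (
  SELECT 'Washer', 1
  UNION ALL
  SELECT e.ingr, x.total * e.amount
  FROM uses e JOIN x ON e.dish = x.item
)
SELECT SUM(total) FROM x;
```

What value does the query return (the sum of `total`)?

21

Base: (Washer, total=1).
Iteration 1: components of {Washer} -> Motor = 1*4 = 4.
Iteration 2: components of {Motor} -> Seal = 4*1 = 4.
Iteration 3: components of {Seal} -> Gear = 4*3 = 12.
Iteration 4: no further components; recursion stops.
SUM(total) = 1 + 4 + 4 + 12 = 21.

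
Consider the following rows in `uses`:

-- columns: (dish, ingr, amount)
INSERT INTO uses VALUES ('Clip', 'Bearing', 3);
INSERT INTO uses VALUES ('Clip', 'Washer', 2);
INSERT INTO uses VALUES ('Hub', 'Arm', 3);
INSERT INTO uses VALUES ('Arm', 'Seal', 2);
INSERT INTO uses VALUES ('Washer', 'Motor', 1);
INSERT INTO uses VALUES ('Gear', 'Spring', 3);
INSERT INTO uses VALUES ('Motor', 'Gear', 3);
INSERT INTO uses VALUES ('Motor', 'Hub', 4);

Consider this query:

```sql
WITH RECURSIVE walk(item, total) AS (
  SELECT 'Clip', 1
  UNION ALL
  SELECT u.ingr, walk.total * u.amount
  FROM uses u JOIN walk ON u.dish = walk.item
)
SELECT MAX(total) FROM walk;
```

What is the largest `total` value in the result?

Base: (Clip, total=1).
Iteration 1: components of {Clip} -> Bearing = 1*3 = 3, Washer = 1*2 = 2.
Iteration 2: components of {Bearing,Washer} -> Motor = 2*1 = 2.
Iteration 3: components of {Motor} -> Gear = 2*3 = 6, Hub = 2*4 = 8.
Iteration 4: components of {Gear,Hub} -> Arm = 8*3 = 24, Spring = 6*3 = 18.
Iteration 5: components of {Arm,Spring} -> Seal = 24*2 = 48.
Iteration 6: no further components; recursion stops.
total values: 1, 2, 3, 2, 8, 6, 24, 18, 48; the maximum is 48.

48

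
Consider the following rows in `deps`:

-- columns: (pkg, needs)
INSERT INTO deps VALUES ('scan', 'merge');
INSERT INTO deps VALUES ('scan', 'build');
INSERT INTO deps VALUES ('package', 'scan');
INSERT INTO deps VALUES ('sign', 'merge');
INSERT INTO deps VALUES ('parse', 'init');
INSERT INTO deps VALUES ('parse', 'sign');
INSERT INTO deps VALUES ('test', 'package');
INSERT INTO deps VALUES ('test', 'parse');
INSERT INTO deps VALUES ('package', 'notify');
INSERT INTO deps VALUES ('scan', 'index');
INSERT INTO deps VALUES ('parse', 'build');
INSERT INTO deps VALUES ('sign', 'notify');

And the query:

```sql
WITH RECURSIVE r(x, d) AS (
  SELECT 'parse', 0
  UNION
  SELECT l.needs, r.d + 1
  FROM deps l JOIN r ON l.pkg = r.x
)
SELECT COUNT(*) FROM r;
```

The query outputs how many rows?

Base: (parse, d=0).
Iteration 1: edges from {parse} -> (build, d=1), (init, d=1), (sign, d=1).
Iteration 2: edges from {build,init,sign} -> (merge, d=2), (notify, d=2).
Iteration 3: no outgoing edges from {merge,notify}; recursion stops.
Total rows emitted: 6.

6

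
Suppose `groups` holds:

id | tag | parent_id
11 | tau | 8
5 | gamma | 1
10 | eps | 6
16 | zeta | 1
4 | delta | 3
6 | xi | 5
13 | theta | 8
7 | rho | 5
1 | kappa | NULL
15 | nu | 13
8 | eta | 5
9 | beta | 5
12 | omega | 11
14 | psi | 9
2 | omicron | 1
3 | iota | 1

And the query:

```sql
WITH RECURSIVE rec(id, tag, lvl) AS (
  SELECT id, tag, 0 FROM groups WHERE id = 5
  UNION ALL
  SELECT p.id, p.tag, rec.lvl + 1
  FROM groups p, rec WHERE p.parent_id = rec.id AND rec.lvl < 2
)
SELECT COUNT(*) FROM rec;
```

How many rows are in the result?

Base: id=5 (gamma) at lvl 0.
Iteration 1: rows with parent_id in {5} -> xi (id 6, lvl 1), rho (id 7, lvl 1), eta (id 8, lvl 1), beta (id 9, lvl 1).
Iteration 2: rows with parent_id in {6,7,8,9} -> eps (id 10, lvl 2), tau (id 11, lvl 2), theta (id 13, lvl 2), psi (id 14, lvl 2).
Iteration 3: lvl < 2 fails for all current rows; recursion stops.
Total rows emitted: 9.

9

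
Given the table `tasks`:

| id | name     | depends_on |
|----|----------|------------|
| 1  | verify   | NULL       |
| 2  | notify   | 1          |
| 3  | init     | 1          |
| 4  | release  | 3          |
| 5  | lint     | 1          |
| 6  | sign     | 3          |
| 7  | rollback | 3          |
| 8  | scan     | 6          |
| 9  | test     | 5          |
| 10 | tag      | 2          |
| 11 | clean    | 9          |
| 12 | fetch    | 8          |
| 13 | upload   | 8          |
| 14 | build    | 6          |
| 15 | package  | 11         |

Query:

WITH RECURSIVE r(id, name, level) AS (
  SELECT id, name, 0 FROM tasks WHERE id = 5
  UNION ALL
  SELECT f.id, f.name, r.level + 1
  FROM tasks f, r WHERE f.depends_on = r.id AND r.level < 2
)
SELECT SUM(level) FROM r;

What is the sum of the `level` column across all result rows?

3

Base: id=5 (lint) at level 0.
Iteration 1: rows with depends_on in {5} -> test (id 9, level 1).
Iteration 2: rows with depends_on in {9} -> clean (id 11, level 2).
Iteration 3: level < 2 fails for all current rows; recursion stops.
SUM(level) = 0 + 1 + 2 = 3.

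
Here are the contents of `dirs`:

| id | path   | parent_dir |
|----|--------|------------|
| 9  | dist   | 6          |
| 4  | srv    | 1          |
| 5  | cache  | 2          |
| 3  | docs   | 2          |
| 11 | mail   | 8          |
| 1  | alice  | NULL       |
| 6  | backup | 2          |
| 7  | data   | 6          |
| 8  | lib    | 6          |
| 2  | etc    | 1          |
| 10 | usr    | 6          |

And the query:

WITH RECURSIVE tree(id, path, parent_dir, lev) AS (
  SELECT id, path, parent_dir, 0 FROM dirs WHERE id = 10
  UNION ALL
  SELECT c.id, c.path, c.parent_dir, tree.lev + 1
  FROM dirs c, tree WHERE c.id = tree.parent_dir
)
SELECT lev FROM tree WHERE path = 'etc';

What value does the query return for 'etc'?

Base: id=10 (usr), parent_dir=6, lev 0.
Iteration 1: join on id=6 -> backup (id 6, parent_dir=2, lev 1).
Iteration 2: join on id=2 -> etc (id 2, parent_dir=1, lev 2).
Iteration 3: join on id=1 -> alice (id 1, parent_dir=NULL, lev 3).
Iteration 4: parent_dir is NULL; no match; recursion stops.

2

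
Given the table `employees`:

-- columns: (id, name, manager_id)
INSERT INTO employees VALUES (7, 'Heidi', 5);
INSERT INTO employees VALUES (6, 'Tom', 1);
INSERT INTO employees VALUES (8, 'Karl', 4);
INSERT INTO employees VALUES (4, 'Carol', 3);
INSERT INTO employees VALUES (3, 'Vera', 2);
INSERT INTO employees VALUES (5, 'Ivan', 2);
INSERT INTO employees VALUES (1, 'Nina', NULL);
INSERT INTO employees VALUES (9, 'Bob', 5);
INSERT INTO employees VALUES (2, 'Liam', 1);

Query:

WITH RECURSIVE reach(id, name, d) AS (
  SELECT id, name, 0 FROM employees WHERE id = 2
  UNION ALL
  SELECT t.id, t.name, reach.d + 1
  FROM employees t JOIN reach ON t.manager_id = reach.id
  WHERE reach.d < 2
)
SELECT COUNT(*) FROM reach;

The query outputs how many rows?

6

Base: id=2 (Liam) at d 0.
Iteration 1: rows with manager_id in {2} -> Vera (id 3, d 1), Ivan (id 5, d 1).
Iteration 2: rows with manager_id in {3,5} -> Carol (id 4, d 2), Heidi (id 7, d 2), Bob (id 9, d 2).
Iteration 3: d < 2 fails for all current rows; recursion stops.
Total rows emitted: 6.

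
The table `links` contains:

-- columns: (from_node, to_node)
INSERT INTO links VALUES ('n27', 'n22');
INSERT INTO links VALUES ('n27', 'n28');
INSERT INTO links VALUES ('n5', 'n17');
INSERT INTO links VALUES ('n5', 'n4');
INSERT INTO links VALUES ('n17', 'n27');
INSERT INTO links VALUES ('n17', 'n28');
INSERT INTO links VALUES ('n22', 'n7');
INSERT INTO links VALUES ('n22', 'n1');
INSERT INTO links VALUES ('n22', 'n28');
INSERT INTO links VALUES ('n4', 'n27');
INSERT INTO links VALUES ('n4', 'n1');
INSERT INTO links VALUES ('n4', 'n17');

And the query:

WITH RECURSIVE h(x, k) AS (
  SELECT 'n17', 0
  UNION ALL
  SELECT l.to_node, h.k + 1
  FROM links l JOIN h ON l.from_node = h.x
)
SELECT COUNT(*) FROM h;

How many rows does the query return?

Base: (n17, k=0).
Iteration 1: edges from {n17} -> (n27, k=1), (n28, k=1).
Iteration 2: edges from {n27,n28} -> (n22, k=2), (n28, k=2).
Iteration 3: edges from {n22,n28} -> (n1, k=3), (n28, k=3), (n7, k=3).
Iteration 4: no outgoing edges from {n1,n28,n7}; recursion stops.
Total rows emitted: 8.

8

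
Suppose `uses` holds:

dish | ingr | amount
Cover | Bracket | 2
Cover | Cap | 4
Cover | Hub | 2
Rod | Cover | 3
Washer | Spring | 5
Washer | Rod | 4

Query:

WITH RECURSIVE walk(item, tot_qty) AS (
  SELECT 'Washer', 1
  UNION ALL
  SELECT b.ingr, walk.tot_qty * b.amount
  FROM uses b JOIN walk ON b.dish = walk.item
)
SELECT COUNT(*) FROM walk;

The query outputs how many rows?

7

Base: (Washer, tot_qty=1).
Iteration 1: components of {Washer} -> Rod = 1*4 = 4, Spring = 1*5 = 5.
Iteration 2: components of {Rod,Spring} -> Cover = 4*3 = 12.
Iteration 3: components of {Cover} -> Bracket = 12*2 = 24, Cap = 12*4 = 48, Hub = 12*2 = 24.
Iteration 4: no further components; recursion stops.
Total rows emitted: 7.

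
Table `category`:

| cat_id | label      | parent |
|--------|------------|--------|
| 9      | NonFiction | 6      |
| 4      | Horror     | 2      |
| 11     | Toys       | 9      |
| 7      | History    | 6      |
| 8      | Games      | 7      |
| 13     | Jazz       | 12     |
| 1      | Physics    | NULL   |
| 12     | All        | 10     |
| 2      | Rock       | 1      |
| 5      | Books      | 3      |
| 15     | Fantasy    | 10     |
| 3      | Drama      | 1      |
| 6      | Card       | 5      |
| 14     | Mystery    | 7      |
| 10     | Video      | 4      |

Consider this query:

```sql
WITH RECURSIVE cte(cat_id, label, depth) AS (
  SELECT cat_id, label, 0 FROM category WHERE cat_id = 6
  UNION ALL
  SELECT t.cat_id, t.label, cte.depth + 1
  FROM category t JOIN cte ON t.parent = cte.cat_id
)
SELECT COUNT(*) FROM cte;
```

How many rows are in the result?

6

Base: cat_id=6 (Card) at depth 0.
Iteration 1: rows with parent in {6} -> History (id 7, depth 1), NonFiction (id 9, depth 1).
Iteration 2: rows with parent in {7,9} -> Games (id 8, depth 2), Toys (id 11, depth 2), Mystery (id 14, depth 2).
Iteration 3: no rows with parent in {8,11,14}; recursion stops.
Total rows emitted: 6.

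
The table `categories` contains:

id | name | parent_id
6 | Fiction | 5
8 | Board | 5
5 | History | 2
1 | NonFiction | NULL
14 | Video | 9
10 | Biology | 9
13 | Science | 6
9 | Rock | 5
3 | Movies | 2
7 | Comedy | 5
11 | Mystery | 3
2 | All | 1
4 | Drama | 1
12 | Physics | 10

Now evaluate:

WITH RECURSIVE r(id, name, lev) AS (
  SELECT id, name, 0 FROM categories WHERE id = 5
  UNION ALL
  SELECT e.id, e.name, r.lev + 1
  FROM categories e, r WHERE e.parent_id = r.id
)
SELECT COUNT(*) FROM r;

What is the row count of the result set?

Base: id=5 (History) at lev 0.
Iteration 1: rows with parent_id in {5} -> Fiction (id 6, lev 1), Comedy (id 7, lev 1), Board (id 8, lev 1), Rock (id 9, lev 1).
Iteration 2: rows with parent_id in {6,7,8,9} -> Biology (id 10, lev 2), Science (id 13, lev 2), Video (id 14, lev 2).
Iteration 3: rows with parent_id in {10,13,14} -> Physics (id 12, lev 3).
Iteration 4: no rows with parent_id in {12}; recursion stops.
Total rows emitted: 9.

9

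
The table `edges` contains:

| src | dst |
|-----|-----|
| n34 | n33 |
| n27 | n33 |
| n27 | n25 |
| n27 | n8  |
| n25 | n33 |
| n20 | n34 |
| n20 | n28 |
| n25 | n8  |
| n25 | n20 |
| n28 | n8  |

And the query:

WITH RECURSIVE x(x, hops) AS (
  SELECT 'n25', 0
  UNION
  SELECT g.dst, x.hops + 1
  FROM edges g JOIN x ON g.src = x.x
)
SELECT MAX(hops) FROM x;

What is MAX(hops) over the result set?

3

Base: (n25, hops=0).
Iteration 1: edges from {n25} -> (n20, hops=1), (n33, hops=1), (n8, hops=1).
Iteration 2: edges from {n20,n33,n8} -> (n28, hops=2), (n34, hops=2).
Iteration 3: edges from {n28,n34} -> (n33, hops=3), (n8, hops=3).
Iteration 4: no outgoing edges from {n33,n8}; recursion stops.
hops values: 0, 1, 1, 1, 2, 2, 3, 3; the maximum is 3.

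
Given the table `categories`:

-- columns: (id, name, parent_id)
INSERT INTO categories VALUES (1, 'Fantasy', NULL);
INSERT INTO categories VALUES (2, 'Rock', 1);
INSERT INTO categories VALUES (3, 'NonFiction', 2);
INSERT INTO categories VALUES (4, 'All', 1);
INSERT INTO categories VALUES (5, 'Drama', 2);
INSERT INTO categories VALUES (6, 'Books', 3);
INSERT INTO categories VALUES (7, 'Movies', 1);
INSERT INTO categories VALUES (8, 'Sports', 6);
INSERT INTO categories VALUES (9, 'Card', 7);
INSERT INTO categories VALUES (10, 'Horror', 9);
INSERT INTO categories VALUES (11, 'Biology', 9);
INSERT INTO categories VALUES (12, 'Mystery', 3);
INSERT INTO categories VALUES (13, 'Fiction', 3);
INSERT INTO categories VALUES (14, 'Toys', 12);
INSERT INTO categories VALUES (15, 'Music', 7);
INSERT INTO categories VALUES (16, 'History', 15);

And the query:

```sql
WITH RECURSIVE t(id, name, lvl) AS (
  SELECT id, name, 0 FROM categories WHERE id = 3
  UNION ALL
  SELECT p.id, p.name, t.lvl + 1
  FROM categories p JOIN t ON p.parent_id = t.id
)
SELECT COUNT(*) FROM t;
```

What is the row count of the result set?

6

Base: id=3 (NonFiction) at lvl 0.
Iteration 1: rows with parent_id in {3} -> Books (id 6, lvl 1), Mystery (id 12, lvl 1), Fiction (id 13, lvl 1).
Iteration 2: rows with parent_id in {6,12,13} -> Sports (id 8, lvl 2), Toys (id 14, lvl 2).
Iteration 3: no rows with parent_id in {8,14}; recursion stops.
Total rows emitted: 6.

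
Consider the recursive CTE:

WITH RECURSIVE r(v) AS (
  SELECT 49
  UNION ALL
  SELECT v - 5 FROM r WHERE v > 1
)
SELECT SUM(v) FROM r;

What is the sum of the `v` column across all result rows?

Base: v=49.
Iteration 1: 49 > 1 holds -> v = 49 - 5 = 44.
Iteration 2: 44 > 1 holds -> v = 44 - 5 = 39.
Iteration 3: 39 > 1 holds -> v = 39 - 5 = 34.
Iteration 4: 34 > 1 holds -> v = 34 - 5 = 29.
Iteration 5: 29 > 1 holds -> v = 29 - 5 = 24.
Iteration 6: 24 > 1 holds -> v = 24 - 5 = 19.
Iteration 7: 19 > 1 holds -> v = 19 - 5 = 14.
Iteration 8: 14 > 1 holds -> v = 14 - 5 = 9.
Iteration 9: 9 > 1 holds -> v = 9 - 5 = 4.
Iteration 10: 4 > 1 holds -> v = 4 - 5 = -1.
Iteration 11: -1 > 1 fails; recursion stops.
SUM(v) = 49 + 44 + 39 + 34 + 29 + 24 + 19 + 14 + 9 + 4 + -1 = 264.

264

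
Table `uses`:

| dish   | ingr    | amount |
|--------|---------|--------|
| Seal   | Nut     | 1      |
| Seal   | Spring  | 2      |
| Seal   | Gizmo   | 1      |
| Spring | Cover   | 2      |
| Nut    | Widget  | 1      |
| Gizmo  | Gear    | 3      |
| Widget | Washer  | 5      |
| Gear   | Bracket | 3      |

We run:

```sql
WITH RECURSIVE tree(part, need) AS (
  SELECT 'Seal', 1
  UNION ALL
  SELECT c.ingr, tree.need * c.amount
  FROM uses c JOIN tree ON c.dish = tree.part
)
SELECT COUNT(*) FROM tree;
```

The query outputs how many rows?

9

Base: (Seal, need=1).
Iteration 1: components of {Seal} -> Gizmo = 1*1 = 1, Nut = 1*1 = 1, Spring = 1*2 = 2.
Iteration 2: components of {Gizmo,Nut,Spring} -> Cover = 2*2 = 4, Gear = 1*3 = 3, Widget = 1*1 = 1.
Iteration 3: components of {Cover,Gear,Widget} -> Bracket = 3*3 = 9, Washer = 1*5 = 5.
Iteration 4: no further components; recursion stops.
Total rows emitted: 9.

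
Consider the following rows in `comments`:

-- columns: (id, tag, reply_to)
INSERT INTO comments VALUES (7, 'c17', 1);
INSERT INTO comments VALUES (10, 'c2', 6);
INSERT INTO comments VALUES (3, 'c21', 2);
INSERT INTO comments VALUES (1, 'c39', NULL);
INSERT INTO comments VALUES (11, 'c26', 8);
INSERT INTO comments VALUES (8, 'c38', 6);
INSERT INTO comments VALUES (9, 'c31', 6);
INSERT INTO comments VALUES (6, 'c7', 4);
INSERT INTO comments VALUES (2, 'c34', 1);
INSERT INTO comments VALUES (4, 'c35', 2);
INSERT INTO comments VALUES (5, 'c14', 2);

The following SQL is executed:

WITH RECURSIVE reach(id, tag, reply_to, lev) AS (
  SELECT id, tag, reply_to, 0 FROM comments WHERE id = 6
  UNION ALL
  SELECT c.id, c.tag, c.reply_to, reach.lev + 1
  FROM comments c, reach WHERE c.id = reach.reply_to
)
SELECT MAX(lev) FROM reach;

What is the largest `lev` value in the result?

3

Base: id=6 (c7), reply_to=4, lev 0.
Iteration 1: join on id=4 -> c35 (id 4, reply_to=2, lev 1).
Iteration 2: join on id=2 -> c34 (id 2, reply_to=1, lev 2).
Iteration 3: join on id=1 -> c39 (id 1, reply_to=NULL, lev 3).
Iteration 4: reply_to is NULL; no match; recursion stops.
lev values: 0, 1, 2, 3; the maximum is 3.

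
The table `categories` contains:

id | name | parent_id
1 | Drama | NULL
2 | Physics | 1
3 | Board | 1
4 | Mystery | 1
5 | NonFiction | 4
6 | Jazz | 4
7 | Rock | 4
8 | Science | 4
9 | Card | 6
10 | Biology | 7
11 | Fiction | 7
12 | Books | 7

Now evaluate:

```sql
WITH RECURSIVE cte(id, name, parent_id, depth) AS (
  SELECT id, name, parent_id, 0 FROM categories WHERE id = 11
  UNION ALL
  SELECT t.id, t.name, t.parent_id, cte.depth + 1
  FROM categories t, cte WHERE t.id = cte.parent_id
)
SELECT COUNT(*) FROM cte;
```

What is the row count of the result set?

Base: id=11 (Fiction), parent_id=7, depth 0.
Iteration 1: join on id=7 -> Rock (id 7, parent_id=4, depth 1).
Iteration 2: join on id=4 -> Mystery (id 4, parent_id=1, depth 2).
Iteration 3: join on id=1 -> Drama (id 1, parent_id=NULL, depth 3).
Iteration 4: parent_id is NULL; no match; recursion stops.
Total rows emitted: 4.

4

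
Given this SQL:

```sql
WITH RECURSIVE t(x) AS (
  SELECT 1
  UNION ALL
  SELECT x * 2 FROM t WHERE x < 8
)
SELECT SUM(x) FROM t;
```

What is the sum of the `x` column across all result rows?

Base: x=1.
Iteration 1: 1 < 8 holds -> x = 1 * 2 = 2.
Iteration 2: 2 < 8 holds -> x = 2 * 2 = 4.
Iteration 3: 4 < 8 holds -> x = 4 * 2 = 8.
Iteration 4: 8 < 8 fails; recursion stops.
SUM(x) = 1 + 2 + 4 + 8 = 15.

15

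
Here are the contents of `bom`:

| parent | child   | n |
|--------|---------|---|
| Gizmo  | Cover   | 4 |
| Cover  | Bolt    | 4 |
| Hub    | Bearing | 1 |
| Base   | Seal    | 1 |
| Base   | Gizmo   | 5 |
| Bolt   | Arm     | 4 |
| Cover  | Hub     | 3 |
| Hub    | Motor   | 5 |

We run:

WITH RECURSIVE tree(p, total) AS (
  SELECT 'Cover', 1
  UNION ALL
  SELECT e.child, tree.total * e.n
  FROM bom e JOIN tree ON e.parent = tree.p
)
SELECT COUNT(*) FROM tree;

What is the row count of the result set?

Base: (Cover, total=1).
Iteration 1: components of {Cover} -> Bolt = 1*4 = 4, Hub = 1*3 = 3.
Iteration 2: components of {Bolt,Hub} -> Arm = 4*4 = 16, Bearing = 3*1 = 3, Motor = 3*5 = 15.
Iteration 3: no further components; recursion stops.
Total rows emitted: 6.

6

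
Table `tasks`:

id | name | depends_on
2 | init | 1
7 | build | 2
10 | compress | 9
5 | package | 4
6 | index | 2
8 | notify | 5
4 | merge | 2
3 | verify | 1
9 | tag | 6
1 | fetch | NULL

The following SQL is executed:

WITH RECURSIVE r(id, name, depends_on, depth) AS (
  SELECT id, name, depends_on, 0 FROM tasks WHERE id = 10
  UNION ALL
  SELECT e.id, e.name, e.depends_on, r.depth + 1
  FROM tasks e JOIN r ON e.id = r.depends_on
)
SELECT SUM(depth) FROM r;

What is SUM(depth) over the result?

Base: id=10 (compress), depends_on=9, depth 0.
Iteration 1: join on id=9 -> tag (id 9, depends_on=6, depth 1).
Iteration 2: join on id=6 -> index (id 6, depends_on=2, depth 2).
Iteration 3: join on id=2 -> init (id 2, depends_on=1, depth 3).
Iteration 4: join on id=1 -> fetch (id 1, depends_on=NULL, depth 4).
Iteration 5: depends_on is NULL; no match; recursion stops.
SUM(depth) = 0 + 1 + 2 + 3 + 4 = 10.

10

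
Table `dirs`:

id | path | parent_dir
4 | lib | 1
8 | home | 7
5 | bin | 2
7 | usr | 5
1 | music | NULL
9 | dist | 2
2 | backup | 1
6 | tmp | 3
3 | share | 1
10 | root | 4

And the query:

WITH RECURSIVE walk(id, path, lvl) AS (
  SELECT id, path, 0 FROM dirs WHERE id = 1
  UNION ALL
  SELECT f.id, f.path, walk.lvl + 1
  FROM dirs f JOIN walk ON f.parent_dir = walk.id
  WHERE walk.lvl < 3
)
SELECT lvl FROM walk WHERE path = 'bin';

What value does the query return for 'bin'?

2

Base: id=1 (music) at lvl 0.
Iteration 1: rows with parent_dir in {1} -> backup (id 2, lvl 1), share (id 3, lvl 1), lib (id 4, lvl 1).
Iteration 2: rows with parent_dir in {2,3,4} -> bin (id 5, lvl 2), tmp (id 6, lvl 2), dist (id 9, lvl 2), root (id 10, lvl 2).
Iteration 3: rows with parent_dir in {5,6,9,10} -> usr (id 7, lvl 3).
Iteration 4: lvl < 3 fails for all current rows; recursion stops.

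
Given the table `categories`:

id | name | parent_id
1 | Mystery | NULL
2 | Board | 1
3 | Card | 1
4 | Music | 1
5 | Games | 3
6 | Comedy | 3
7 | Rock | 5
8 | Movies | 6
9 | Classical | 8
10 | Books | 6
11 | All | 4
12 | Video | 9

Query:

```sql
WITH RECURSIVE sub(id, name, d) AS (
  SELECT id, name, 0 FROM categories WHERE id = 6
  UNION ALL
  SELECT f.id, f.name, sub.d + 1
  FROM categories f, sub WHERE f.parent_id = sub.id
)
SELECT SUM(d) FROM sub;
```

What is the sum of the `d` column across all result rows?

7

Base: id=6 (Comedy) at d 0.
Iteration 1: rows with parent_id in {6} -> Movies (id 8, d 1), Books (id 10, d 1).
Iteration 2: rows with parent_id in {8,10} -> Classical (id 9, d 2).
Iteration 3: rows with parent_id in {9} -> Video (id 12, d 3).
Iteration 4: no rows with parent_id in {12}; recursion stops.
SUM(d) = 0 + 1 + 1 + 2 + 3 = 7.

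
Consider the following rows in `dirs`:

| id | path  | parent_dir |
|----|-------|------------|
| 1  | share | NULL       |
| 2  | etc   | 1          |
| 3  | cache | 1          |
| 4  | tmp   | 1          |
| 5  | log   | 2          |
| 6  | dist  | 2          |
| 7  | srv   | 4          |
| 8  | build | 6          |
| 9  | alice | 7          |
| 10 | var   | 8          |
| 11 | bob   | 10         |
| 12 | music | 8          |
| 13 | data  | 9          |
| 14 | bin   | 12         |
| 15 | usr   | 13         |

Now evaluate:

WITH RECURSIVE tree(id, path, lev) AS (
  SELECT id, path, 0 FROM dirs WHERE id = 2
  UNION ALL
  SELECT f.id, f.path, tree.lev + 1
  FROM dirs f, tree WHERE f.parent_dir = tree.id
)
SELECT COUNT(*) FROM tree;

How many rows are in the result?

Base: id=2 (etc) at lev 0.
Iteration 1: rows with parent_dir in {2} -> log (id 5, lev 1), dist (id 6, lev 1).
Iteration 2: rows with parent_dir in {5,6} -> build (id 8, lev 2).
Iteration 3: rows with parent_dir in {8} -> var (id 10, lev 3), music (id 12, lev 3).
Iteration 4: rows with parent_dir in {10,12} -> bob (id 11, lev 4), bin (id 14, lev 4).
Iteration 5: no rows with parent_dir in {11,14}; recursion stops.
Total rows emitted: 8.

8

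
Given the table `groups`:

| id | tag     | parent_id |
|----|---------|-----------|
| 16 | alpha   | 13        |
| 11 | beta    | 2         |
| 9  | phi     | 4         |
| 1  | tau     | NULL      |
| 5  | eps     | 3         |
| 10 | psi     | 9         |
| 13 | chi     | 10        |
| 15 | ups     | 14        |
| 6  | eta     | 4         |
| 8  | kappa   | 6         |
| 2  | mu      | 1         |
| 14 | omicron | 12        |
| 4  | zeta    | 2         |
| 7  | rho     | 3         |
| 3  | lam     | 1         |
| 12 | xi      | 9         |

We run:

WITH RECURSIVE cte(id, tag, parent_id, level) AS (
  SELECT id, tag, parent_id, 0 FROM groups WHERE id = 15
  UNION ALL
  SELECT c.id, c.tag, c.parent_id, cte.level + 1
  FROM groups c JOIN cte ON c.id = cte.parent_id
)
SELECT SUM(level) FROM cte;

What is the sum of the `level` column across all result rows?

21

Base: id=15 (ups), parent_id=14, level 0.
Iteration 1: join on id=14 -> omicron (id 14, parent_id=12, level 1).
Iteration 2: join on id=12 -> xi (id 12, parent_id=9, level 2).
Iteration 3: join on id=9 -> phi (id 9, parent_id=4, level 3).
Iteration 4: join on id=4 -> zeta (id 4, parent_id=2, level 4).
Iteration 5: join on id=2 -> mu (id 2, parent_id=1, level 5).
Iteration 6: join on id=1 -> tau (id 1, parent_id=NULL, level 6).
Iteration 7: parent_id is NULL; no match; recursion stops.
SUM(level) = 0 + 1 + 2 + 3 + 4 + 5 + 6 = 21.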